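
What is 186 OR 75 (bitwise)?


0b10111010 | 0b1001011 = 0b11111011 = 251

251


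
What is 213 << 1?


0b11010101 << 1 = 0b110101010 = 426

426


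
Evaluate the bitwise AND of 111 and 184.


0b1101111 & 0b10111000 = 0b101000 = 40

40


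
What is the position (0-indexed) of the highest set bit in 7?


0b111. Highest set bit at position 2

2


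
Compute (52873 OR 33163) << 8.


Step 1: 52873 | 33163 = 53131
Step 2: 53131 << 8 = 13601536

13601536


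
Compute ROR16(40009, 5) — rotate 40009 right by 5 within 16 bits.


Rotate 0b1001110001001001 right by 5 (16-bit) = 0b100110011100010 = 19682

19682


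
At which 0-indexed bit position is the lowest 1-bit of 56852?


0b1101111000010100. Lowest set bit at position 2

2


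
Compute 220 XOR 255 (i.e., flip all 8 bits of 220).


220 ^ 255 = 35

35


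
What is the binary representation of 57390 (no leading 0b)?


57390 = 1110000000101110 in binary

1110000000101110


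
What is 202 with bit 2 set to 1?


202 | (1 << 2) = 202 | 4 = 206

206


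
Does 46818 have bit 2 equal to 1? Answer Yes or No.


0b1011011011100010, bit 2 = 0. No

No


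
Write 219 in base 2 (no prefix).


219 = 11011011 in binary

11011011


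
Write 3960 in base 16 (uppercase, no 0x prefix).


3960 = F78 hex

F78


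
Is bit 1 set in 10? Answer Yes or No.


0b1010, bit 1 = 1. Yes

Yes


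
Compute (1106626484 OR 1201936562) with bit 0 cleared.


Step 1: 1106626484 | 1201936562 = 1207295926
Step 2: 1207295926 & ~(1 << 0) = 1207295926

1207295926


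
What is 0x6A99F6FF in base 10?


6A99F6FF hex = 1788475135 decimal

1788475135


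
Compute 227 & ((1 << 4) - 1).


227 & 15 = 3

3


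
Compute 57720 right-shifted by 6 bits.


0b1110000101111000 >> 6 = 0b1110000101 = 901

901


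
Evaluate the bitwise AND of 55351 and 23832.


0b1101100000110111 & 0b101110100011000 = 0b101100000010000 = 22544

22544


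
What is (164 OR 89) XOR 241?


Step 1: 164 | 89 = 253
Step 2: 253 ^ 241 = 12

12


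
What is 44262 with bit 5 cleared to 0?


44262 & ~(1 << 5) = 44230

44230


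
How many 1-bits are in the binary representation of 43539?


0b1010101000010011 has 7 set bits

7


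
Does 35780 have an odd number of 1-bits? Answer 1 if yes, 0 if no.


0b1000101111000100 has 7 ones => parity 1

1


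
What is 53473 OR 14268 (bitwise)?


0b1101000011100001 | 0b11011110111100 = 0b1111011111111101 = 63485

63485


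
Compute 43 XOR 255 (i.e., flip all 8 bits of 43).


43 ^ 255 = 212

212


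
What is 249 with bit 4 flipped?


249 ^ (1 << 4) = 249 ^ 16 = 233

233


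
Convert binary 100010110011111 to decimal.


100010110011111 in decimal = 17823

17823


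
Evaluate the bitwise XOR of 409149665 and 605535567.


0b11000011000110010000011100001 ^ 0b100100000101111011110101001111 = 0b111100011101001001110110101110 = 1014275502

1014275502


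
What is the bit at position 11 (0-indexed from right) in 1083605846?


0b1000000100101101000001101010110, position 11 = 0

0


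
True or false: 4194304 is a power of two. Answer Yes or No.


0b10000000000000000000000. Only one bit set => Yes

Yes


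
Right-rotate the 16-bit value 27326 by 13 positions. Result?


Rotate 0b110101010111110 right by 13 (16-bit) = 0b101010111110011 = 22003

22003


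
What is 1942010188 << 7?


0b1110011110000001011100101001100 << 7 = 0b11100111100000010111001010011000000000 = 248577304064

248577304064


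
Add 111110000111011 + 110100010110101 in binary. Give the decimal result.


111110000111011 + 110100010110101 = 1110010011110000 = 58608

58608


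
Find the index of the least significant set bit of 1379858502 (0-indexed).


0b1010010001111101111100001000110. Lowest set bit at position 1

1


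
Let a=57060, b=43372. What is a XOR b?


57060 ^ 43372 = 30600

30600


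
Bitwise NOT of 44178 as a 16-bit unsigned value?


~0b1010110010010010 = 0b101001101101101 = 21357 (16-bit unsigned)

21357


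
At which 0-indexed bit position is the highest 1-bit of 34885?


0b1000100001000101. Highest set bit at position 15

15


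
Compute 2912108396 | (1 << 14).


2912108396 | (1 << 14) = 2912108396 | 16384 = 2912124780

2912124780


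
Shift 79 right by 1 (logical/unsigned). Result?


0b1001111 >> 1 = 0b100111 = 39

39


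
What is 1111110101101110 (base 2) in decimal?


1111110101101110 in decimal = 64878

64878


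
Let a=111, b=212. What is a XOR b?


111 ^ 212 = 187

187


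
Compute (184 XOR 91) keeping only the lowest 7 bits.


Step 1: 184 ^ 91 = 227
Step 2: 227 & 127 = 99

99


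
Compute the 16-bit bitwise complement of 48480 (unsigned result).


~0b1011110101100000 = 0b100001010011111 = 17055 (16-bit unsigned)

17055


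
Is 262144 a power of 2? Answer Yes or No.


0b1000000000000000000. Only one bit set => Yes

Yes


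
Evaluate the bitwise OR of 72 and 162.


0b1001000 | 0b10100010 = 0b11101010 = 234

234


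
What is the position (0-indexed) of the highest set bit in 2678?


0b101001110110. Highest set bit at position 11

11


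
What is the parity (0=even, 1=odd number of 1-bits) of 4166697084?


0b11111000010110101100000001111100 has 16 ones => parity 0

0


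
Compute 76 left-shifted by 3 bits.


0b1001100 << 3 = 0b1001100000 = 608

608


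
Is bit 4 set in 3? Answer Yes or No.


0b11, bit 4 = 0. No

No


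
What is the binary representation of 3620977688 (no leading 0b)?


3620977688 = 11010111110100111011110000011000 in binary

11010111110100111011110000011000


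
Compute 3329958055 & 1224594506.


0b11000110011110110010000010100111 & 0b1001000111111011101010001001010 = 0b1000000011110010000000000000010 = 1081671682

1081671682


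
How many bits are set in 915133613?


0b110110100010111101010010101101 has 17 set bits

17


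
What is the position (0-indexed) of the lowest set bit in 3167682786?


0b10111100110011110000000011100010. Lowest set bit at position 1

1


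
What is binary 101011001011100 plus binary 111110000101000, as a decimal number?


101011001011100 + 111110000101000 = 1101001010000100 = 53892

53892


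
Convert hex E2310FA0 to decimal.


E2310FA0 hex = 3794866080 decimal

3794866080


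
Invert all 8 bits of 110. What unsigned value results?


110 ^ 255 = 145

145


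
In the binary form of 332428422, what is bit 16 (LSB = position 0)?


0b10011110100000111010010000110, position 16 = 0

0


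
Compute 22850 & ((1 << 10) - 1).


22850 & 1023 = 322

322


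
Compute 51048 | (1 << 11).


51048 | (1 << 11) = 51048 | 2048 = 53096

53096


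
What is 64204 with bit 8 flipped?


64204 ^ (1 << 8) = 64204 ^ 256 = 64460

64460


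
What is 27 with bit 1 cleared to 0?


27 & ~(1 << 1) = 25

25


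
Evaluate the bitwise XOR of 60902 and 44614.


0b1110110111100110 ^ 0b1010111001000110 = 0b100001110100000 = 17312

17312


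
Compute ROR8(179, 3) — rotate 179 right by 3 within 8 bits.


Rotate 0b10110011 right by 3 (8-bit) = 0b1110110 = 118

118


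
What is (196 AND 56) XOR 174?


Step 1: 196 & 56 = 0
Step 2: 0 ^ 174 = 174

174


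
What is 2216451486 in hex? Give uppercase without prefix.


2216451486 = 841C5D9E hex

841C5D9E


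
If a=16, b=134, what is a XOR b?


16 ^ 134 = 150

150


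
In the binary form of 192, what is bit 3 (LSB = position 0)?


0b11000000, position 3 = 0

0


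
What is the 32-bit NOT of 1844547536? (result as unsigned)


~0b1101101111100011000111111010000 = 0b10010010000011100111000000101111 = 2450419759 (32-bit unsigned)

2450419759


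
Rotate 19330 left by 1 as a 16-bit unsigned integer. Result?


Rotate 0b100101110000010 left by 1 (16-bit) = 0b1001011100000100 = 38660

38660


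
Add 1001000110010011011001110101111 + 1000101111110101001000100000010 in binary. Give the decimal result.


1001000110010011011001110101111 + 1000101111110101001000100000010 = 10001110110001000100010010110001 = 2395227313

2395227313


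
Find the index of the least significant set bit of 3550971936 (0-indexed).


0b11010011101001111000100000100000. Lowest set bit at position 5

5


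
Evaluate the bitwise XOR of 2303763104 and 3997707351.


0b10001001010100001010001010100000 ^ 0b11101110010010000010110001010111 = 0b1100111000110001000111011110111 = 1729662711

1729662711


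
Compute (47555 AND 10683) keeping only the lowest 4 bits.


Step 1: 47555 & 10683 = 10627
Step 2: 10627 & 15 = 3

3


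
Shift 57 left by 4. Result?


0b111001 << 4 = 0b1110010000 = 912

912


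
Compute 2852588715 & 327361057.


0b10101010000001110000110010101011 & 0b10011100000110010001000100001 = 0b10000000110000000000100001 = 33751073

33751073


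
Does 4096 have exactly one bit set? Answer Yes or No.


0b1000000000000. Only one bit set => Yes

Yes


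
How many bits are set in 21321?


0b101001101001001 has 7 set bits

7


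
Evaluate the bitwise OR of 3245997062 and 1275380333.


0b11000001011110011111110000000110 | 0b1001100000001001100001001101101 = 0b11001101011111011111111001101111 = 3447586415

3447586415


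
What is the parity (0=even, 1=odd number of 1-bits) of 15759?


0b11110110001111 has 10 ones => parity 0

0


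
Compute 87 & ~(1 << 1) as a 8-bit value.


87 & ~(1 << 1) = 85

85


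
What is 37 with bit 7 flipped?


37 ^ (1 << 7) = 37 ^ 128 = 165

165


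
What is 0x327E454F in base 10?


327E454F hex = 847136079 decimal

847136079


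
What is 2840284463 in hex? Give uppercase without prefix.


2840284463 = A94B4D2F hex

A94B4D2F


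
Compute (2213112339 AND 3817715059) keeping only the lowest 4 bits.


Step 1: 2213112339 & 3817715059 = 2206801939
Step 2: 2206801939 & 15 = 3

3


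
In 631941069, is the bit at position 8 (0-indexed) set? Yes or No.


0b100101101010101010011111001101, bit 8 = 1. Yes

Yes


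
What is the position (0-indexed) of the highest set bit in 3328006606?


0b11000110010111010101100111001110. Highest set bit at position 31

31


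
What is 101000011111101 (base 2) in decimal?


101000011111101 in decimal = 20733

20733


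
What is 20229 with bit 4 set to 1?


20229 | (1 << 4) = 20229 | 16 = 20245

20245


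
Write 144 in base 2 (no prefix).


144 = 10010000 in binary

10010000


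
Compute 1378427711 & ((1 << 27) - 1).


1378427711 & 134217727 = 36250431

36250431


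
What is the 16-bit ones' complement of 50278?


50278 ^ 65535 = 15257

15257


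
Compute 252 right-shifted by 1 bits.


0b11111100 >> 1 = 0b1111110 = 126

126


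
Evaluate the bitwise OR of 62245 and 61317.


0b1111001100100101 | 0b1110111110000101 = 0b1111111110100101 = 65445

65445


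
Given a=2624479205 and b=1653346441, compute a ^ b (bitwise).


2624479205 ^ 1653346441 = 4276244332

4276244332


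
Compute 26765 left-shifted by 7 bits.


0b110100010001101 << 7 = 0b1101000100011010000000 = 3425920

3425920


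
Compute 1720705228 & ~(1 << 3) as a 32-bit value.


1720705228 & ~(1 << 3) = 1720705220

1720705220


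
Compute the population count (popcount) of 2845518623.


0b10101001100110110010101100011111 has 18 set bits

18


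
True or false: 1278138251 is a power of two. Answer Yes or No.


0b1001100001011101101011110001011. Multiple bits set => No

No


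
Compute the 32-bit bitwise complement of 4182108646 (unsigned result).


~0b11111001010001011110100111100110 = 0b110101110100001011000011001 = 112858649 (32-bit unsigned)

112858649


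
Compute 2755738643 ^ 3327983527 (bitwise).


0b10100100010000010011110000010011 ^ 0b11000110010111001111111110100111 = 0b1100010000111011100001110110100 = 1646117812

1646117812


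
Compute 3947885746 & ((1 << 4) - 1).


3947885746 & 15 = 2

2


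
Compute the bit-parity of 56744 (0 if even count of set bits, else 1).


0b1101110110101000 has 9 ones => parity 1

1


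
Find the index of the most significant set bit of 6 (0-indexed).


0b110. Highest set bit at position 2

2


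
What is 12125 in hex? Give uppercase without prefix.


12125 = 2F5D hex

2F5D


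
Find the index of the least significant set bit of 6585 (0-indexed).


0b1100110111001. Lowest set bit at position 0

0


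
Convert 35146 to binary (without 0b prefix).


35146 = 1000100101001010 in binary

1000100101001010


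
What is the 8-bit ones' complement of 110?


110 ^ 255 = 145

145


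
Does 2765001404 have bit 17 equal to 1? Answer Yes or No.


0b10100100110011101001001010111100, bit 17 = 1. Yes

Yes


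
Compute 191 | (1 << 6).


191 | (1 << 6) = 191 | 64 = 255

255


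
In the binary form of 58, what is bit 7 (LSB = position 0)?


0b111010, position 7 = 0

0


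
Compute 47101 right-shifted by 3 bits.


0b1011011111111101 >> 3 = 0b1011011111111 = 5887

5887


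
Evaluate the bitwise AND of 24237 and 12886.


0b101111010101101 & 0b11001001010110 = 0b1001000000100 = 4612

4612


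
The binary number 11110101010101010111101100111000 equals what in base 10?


11110101010101010111101100111000 in decimal = 4116020024

4116020024


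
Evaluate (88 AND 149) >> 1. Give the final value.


Step 1: 88 & 149 = 16
Step 2: 16 >> 1 = 8

8


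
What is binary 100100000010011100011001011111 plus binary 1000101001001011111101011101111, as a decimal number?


100100000010011100011001011111 + 1000101001001011111101011101111 = 1101001001011111100000101001110 = 1764737358

1764737358


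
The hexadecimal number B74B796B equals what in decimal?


B74B796B hex = 3075176811 decimal

3075176811


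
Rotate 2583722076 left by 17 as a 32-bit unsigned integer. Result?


Rotate 0b10011010000000000111100001011100 left by 17 (32-bit) = 0b11110000101110010011010000000000 = 4038669312

4038669312


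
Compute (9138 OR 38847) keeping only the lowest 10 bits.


Step 1: 9138 | 38847 = 47039
Step 2: 47039 & 1023 = 959

959


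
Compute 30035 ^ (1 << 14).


30035 ^ (1 << 14) = 30035 ^ 16384 = 13651

13651


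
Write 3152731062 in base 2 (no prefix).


3152731062 = 10111011111010101101101110110110 in binary

10111011111010101101101110110110


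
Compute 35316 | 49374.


0b1000100111110100 | 0b1100000011011110 = 0b1100100111111110 = 51710

51710


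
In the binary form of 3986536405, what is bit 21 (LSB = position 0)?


0b11101101100111011011011111010101, position 21 = 0

0


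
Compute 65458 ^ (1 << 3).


65458 ^ (1 << 3) = 65458 ^ 8 = 65466

65466


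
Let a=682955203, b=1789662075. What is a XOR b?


682955203 ^ 1789662075 = 1108935352

1108935352


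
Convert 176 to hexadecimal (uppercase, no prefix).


176 = B0 hex

B0


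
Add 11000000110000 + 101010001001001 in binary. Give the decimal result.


11000000110000 + 101010001001001 = 1000010001111001 = 33913

33913


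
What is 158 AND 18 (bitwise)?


0b10011110 & 0b10010 = 0b10010 = 18

18


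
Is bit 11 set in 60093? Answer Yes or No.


0b1110101010111101, bit 11 = 1. Yes

Yes


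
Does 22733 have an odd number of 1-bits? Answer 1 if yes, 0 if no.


0b101100011001101 has 8 ones => parity 0

0


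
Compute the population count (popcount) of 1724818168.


0b1100110110011101010001011111000 has 17 set bits

17


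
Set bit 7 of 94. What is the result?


94 | (1 << 7) = 94 | 128 = 222

222


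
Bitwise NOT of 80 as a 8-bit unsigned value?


~0b1010000 = 0b10101111 = 175 (8-bit unsigned)

175


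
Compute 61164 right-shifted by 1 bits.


0b1110111011101100 >> 1 = 0b111011101110110 = 30582

30582


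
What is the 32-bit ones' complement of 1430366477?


1430366477 ^ 4294967295 = 2864600818

2864600818


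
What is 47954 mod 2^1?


47954 & 1 = 0

0


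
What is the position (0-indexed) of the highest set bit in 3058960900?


0b10110110010101000000101000000100. Highest set bit at position 31

31


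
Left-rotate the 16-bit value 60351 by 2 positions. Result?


Rotate 0b1110101110111111 left by 2 (16-bit) = 0b1010111011111111 = 44799

44799


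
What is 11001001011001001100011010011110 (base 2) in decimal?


11001001011001001100011010011110 in decimal = 3378824862

3378824862


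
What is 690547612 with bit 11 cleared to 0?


690547612 & ~(1 << 11) = 690545564

690545564


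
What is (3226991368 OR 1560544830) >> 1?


Step 1: 3226991368 | 1560544830 = 3713531710
Step 2: 3713531710 >> 1 = 1856765855

1856765855


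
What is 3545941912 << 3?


0b11010011010110101100011110011000 << 3 = 0b11010011010110101100011110011000000 = 28367535296

28367535296


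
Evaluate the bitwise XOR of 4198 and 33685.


0b1000001100110 ^ 0b1000001110010101 = 0b1001001111110011 = 37875

37875


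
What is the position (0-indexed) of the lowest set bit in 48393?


0b1011110100001001. Lowest set bit at position 0

0


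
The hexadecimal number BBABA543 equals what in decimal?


BBABA543 hex = 3148588355 decimal

3148588355


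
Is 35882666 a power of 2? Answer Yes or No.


0b10001000111000011010101010. Multiple bits set => No

No


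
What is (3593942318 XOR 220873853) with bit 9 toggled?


Step 1: 3593942318 ^ 220873853 = 3676139859
Step 2: 3676139859 ^ (1 << 9) = 3676139859 ^ 512 = 3676140371

3676140371


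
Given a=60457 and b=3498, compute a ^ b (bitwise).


60457 ^ 3498 = 57731

57731


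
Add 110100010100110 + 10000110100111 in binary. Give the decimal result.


110100010100110 + 10000110100111 = 1000101001001101 = 35405

35405


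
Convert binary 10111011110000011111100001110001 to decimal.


10111011110000011111100001110001 in decimal = 3150051441

3150051441


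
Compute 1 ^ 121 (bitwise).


0b1 ^ 0b1111001 = 0b1111000 = 120

120


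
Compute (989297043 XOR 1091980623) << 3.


Step 1: 989297043 ^ 1091980623 = 2078356700
Step 2: 2078356700 << 3 = 16626853600

16626853600


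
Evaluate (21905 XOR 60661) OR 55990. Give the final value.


Step 1: 21905 ^ 60661 = 47460
Step 2: 47460 | 55990 = 64502

64502


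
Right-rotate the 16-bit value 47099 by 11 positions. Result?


Rotate 0b1011011111111011 right by 11 (16-bit) = 0b1111111101110110 = 65398

65398


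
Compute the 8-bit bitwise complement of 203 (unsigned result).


~0b11001011 = 0b110100 = 52 (8-bit unsigned)

52


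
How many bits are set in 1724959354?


0b1100110110100001100101001111010 has 16 set bits

16


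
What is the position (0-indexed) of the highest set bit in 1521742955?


0b1011010101100111111010001101011. Highest set bit at position 30

30


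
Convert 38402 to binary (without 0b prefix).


38402 = 1001011000000010 in binary

1001011000000010


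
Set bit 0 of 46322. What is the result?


46322 | (1 << 0) = 46322 | 1 = 46323

46323


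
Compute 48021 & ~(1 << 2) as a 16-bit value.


48021 & ~(1 << 2) = 48017

48017


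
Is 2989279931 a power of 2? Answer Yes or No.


0b10110010001011001100101010111011. Multiple bits set => No

No


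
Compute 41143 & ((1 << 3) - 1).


41143 & 7 = 7

7


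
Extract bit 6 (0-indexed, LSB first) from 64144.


0b1111101010010000, position 6 = 0

0


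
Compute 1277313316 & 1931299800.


0b1001100001000100100000100100100 & 0b1110011000111010100101111011000 = 0b1000000000000000100000100000000 = 1073758464

1073758464


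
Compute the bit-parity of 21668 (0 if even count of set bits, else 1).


0b101010010100100 has 6 ones => parity 0

0


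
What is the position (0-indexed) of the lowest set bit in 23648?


0b101110001100000. Lowest set bit at position 5

5


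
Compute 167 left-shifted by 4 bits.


0b10100111 << 4 = 0b101001110000 = 2672

2672


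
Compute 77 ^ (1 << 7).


77 ^ (1 << 7) = 77 ^ 128 = 205

205


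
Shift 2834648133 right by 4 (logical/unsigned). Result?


0b10101000111101010100110001000101 >> 4 = 0b1010100011110101010011000100 = 177165508

177165508


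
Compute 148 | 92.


0b10010100 | 0b1011100 = 0b11011100 = 220

220


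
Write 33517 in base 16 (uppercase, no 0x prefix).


33517 = 82ED hex

82ED


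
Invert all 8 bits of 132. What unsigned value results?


132 ^ 255 = 123

123


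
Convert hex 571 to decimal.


571 hex = 1393 decimal

1393


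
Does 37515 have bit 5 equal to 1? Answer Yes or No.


0b1001001010001011, bit 5 = 0. No

No


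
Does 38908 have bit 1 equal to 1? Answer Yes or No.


0b1001011111111100, bit 1 = 0. No

No


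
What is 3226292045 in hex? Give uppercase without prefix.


3226292045 = C04D4F4D hex

C04D4F4D


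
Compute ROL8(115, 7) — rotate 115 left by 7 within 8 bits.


Rotate 0b1110011 left by 7 (8-bit) = 0b10111001 = 185

185


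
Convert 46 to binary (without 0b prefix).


46 = 101110 in binary

101110


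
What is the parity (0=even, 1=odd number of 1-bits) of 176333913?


0b1010100000101010010001011001 has 11 ones => parity 1

1


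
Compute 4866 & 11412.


0b1001100000010 & 0b10110010010100 = 0b0 = 0

0


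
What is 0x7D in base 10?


7D hex = 125 decimal

125


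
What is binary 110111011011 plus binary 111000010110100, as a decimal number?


110111011011 + 111000010110100 = 111111010001111 = 32399

32399


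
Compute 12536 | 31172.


0b11000011111000 | 0b111100111000100 = 0b111100111111100 = 31228

31228


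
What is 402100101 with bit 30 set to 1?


402100101 | (1 << 30) = 402100101 | 1073741824 = 1475841925

1475841925


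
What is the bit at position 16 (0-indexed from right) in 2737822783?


0b10100011001011111101110000111111, position 16 = 1

1


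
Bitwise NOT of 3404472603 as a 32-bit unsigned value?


~0b11001010111011000010000100011011 = 0b110101000100111101111011100100 = 890494692 (32-bit unsigned)

890494692


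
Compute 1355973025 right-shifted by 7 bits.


0b1010000110100101000000110100001 >> 7 = 0b101000011010010100000011 = 10593539

10593539


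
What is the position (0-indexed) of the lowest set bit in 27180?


0b110101000101100. Lowest set bit at position 2

2


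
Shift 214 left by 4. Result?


0b11010110 << 4 = 0b110101100000 = 3424

3424


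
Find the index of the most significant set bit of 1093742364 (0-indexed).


0b1000001001100010010111100011100. Highest set bit at position 30

30


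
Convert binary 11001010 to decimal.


11001010 in decimal = 202

202


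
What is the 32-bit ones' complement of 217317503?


217317503 ^ 4294967295 = 4077649792

4077649792


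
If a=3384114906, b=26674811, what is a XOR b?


3384114906 ^ 26674811 = 3357702305

3357702305


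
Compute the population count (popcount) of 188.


0b10111100 has 5 set bits

5


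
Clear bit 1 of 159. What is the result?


159 & ~(1 << 1) = 157

157


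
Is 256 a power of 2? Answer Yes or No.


0b100000000. Only one bit set => Yes

Yes


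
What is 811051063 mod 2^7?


811051063 & 127 = 55

55


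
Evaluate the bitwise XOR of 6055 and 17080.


0b1011110100111 ^ 0b100001010111000 = 0b101010100011111 = 21791

21791


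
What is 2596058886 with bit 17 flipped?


2596058886 ^ (1 << 17) = 2596058886 ^ 131072 = 2596189958

2596189958


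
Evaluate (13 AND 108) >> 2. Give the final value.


Step 1: 13 & 108 = 12
Step 2: 12 >> 2 = 3

3


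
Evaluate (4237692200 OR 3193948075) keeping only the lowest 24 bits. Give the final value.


Step 1: 4237692200 | 3193948075 = 4276080555
Step 2: 4276080555 & 16777215 = 14667691

14667691


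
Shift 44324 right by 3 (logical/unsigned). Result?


0b1010110100100100 >> 3 = 0b1010110100100 = 5540

5540


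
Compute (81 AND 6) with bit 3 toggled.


Step 1: 81 & 6 = 0
Step 2: 0 ^ (1 << 3) = 0 ^ 8 = 8

8


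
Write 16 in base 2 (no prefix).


16 = 10000 in binary

10000


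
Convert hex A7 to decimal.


A7 hex = 167 decimal

167


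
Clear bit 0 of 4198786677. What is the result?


4198786677 & ~(1 << 0) = 4198786676

4198786676


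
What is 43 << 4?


0b101011 << 4 = 0b1010110000 = 688

688


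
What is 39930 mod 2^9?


39930 & 511 = 506

506


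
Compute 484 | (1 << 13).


484 | (1 << 13) = 484 | 8192 = 8676

8676


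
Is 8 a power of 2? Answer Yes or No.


0b1000. Only one bit set => Yes

Yes


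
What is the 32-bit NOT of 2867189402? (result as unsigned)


~0b10101010111001011101011010011010 = 0b1010101000110100010100101100101 = 1427777893 (32-bit unsigned)

1427777893


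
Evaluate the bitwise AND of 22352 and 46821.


0b101011101010000 & 0b1011011011100101 = 0b1011001000000 = 5696

5696


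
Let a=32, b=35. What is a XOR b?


32 ^ 35 = 3

3


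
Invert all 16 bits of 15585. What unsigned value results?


15585 ^ 65535 = 49950

49950


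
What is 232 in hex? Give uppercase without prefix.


232 = E8 hex

E8


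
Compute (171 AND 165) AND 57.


Step 1: 171 & 165 = 161
Step 2: 161 & 57 = 33

33


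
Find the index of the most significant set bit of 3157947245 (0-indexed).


0b10111100001110100111001101101101. Highest set bit at position 31

31


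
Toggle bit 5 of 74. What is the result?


74 ^ (1 << 5) = 74 ^ 32 = 106

106


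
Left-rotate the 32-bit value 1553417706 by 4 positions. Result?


Rotate 0b1011100100101110100010111101010 left by 4 (32-bit) = 0b11001001011101000101111010100101 = 3379846821

3379846821


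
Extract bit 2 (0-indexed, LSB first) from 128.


0b10000000, position 2 = 0

0


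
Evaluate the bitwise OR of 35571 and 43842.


0b1000101011110011 | 0b1010101101000010 = 0b1010101111110011 = 44019

44019


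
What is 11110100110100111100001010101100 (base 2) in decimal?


11110100110100111100001010101100 in decimal = 4107518636

4107518636


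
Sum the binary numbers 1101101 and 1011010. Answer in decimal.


1101101 + 1011010 = 11000111 = 199

199


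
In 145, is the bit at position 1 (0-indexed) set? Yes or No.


0b10010001, bit 1 = 0. No

No


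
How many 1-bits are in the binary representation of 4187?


0b1000001011011 has 6 set bits

6


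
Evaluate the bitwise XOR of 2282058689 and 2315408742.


0b10001000000001010111001111000001 ^ 0b10001010000000100101010101100110 = 0b10000001110010011010100111 = 34023079

34023079


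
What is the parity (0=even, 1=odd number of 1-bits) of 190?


0b10111110 has 6 ones => parity 0

0


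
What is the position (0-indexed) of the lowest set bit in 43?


0b101011. Lowest set bit at position 0

0


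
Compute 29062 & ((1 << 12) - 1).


29062 & 4095 = 390

390


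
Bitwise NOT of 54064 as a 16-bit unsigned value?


~0b1101001100110000 = 0b10110011001111 = 11471 (16-bit unsigned)

11471


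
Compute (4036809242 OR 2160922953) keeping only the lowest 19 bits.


Step 1: 4036809242 | 2160922953 = 4041069403
Step 2: 4041069403 & 524287 = 381787

381787


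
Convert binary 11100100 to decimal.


11100100 in decimal = 228

228


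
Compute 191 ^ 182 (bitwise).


0b10111111 ^ 0b10110110 = 0b1001 = 9

9


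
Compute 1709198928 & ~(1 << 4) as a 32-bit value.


1709198928 & ~(1 << 4) = 1709198912

1709198912


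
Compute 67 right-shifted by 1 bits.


0b1000011 >> 1 = 0b100001 = 33

33


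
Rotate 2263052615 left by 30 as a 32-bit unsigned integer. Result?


Rotate 0b10000110111000110111000101000111 left by 30 (32-bit) = 0b11100001101110001101110001010001 = 3786988625

3786988625


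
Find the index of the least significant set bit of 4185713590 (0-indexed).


0b11111001011111001110101110110110. Lowest set bit at position 1

1


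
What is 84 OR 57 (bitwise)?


0b1010100 | 0b111001 = 0b1111101 = 125

125


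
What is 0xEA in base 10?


EA hex = 234 decimal

234


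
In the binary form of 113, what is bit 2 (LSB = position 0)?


0b1110001, position 2 = 0

0


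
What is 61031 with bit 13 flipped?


61031 ^ (1 << 13) = 61031 ^ 8192 = 52839

52839


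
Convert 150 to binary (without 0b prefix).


150 = 10010110 in binary

10010110


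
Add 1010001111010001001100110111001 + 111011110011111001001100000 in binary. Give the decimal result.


1010001111010001001100110111001 + 111011110011111001001100000 = 1011001011000101000110000011001 = 1499630617

1499630617


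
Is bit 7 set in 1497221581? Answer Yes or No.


0b1011001001111011100100111001101, bit 7 = 1. Yes

Yes


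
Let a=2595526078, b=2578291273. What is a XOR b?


2595526078 ^ 2578291273 = 51974135

51974135


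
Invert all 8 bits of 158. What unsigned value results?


158 ^ 255 = 97

97


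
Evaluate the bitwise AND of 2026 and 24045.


0b11111101010 & 0b101110111101101 = 0b10111101000 = 1512

1512


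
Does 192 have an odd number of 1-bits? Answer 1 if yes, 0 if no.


0b11000000 has 2 ones => parity 0

0


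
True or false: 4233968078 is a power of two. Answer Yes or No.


0b11111100010111010011100111001110. Multiple bits set => No

No


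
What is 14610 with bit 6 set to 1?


14610 | (1 << 6) = 14610 | 64 = 14674

14674


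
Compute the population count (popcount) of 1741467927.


0b1100111110011001011000100010111 has 17 set bits

17


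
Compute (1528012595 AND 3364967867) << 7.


Step 1: 1528012595 & 3364967867 = 1209079091
Step 2: 1209079091 << 7 = 154762123648

154762123648


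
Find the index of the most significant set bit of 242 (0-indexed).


0b11110010. Highest set bit at position 7

7


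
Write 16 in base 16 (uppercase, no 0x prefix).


16 = 10 hex

10


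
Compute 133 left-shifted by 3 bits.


0b10000101 << 3 = 0b10000101000 = 1064

1064


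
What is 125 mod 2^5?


125 & 31 = 29

29


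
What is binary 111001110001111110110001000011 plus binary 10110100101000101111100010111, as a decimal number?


111001110001111110110001000011 + 10110100101000101111100010111 = 1010000010111000100101101011010 = 1348225882

1348225882


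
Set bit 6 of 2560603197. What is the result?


2560603197 | (1 << 6) = 2560603197 | 64 = 2560603261

2560603261


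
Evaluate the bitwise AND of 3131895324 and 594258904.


0b10111010101011001110111000011100 & 0b100011011010111010101111011000 = 0b100010001010001010101000011000 = 573090328

573090328


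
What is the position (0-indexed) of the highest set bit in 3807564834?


0b11100010111100101101010000100010. Highest set bit at position 31

31


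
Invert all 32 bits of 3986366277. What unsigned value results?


3986366277 ^ 4294967295 = 308601018

308601018


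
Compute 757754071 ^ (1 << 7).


757754071 ^ (1 << 7) = 757754071 ^ 128 = 757753943

757753943


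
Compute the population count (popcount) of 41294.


0b1010000101001110 has 7 set bits

7


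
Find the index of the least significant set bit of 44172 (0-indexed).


0b1010110010001100. Lowest set bit at position 2

2


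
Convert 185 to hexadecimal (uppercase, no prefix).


185 = B9 hex

B9


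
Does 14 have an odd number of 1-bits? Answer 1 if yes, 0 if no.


0b1110 has 3 ones => parity 1

1


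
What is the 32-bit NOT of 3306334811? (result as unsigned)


~0b11000101000100101010101001011011 = 0b111010111011010101010110100100 = 988632484 (32-bit unsigned)

988632484


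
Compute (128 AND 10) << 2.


Step 1: 128 & 10 = 0
Step 2: 0 << 2 = 0

0


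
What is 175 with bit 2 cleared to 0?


175 & ~(1 << 2) = 171

171


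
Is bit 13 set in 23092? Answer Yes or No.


0b101101000110100, bit 13 = 0. No

No


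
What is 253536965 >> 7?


0b1111000111001010101011000101 >> 7 = 0b111100011100101010101 = 1980757

1980757


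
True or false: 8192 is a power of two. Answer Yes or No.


0b10000000000000. Only one bit set => Yes

Yes


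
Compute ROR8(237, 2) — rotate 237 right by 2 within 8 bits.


Rotate 0b11101101 right by 2 (8-bit) = 0b1111011 = 123

123


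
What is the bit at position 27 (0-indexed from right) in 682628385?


0b101000101100000001010100100001, position 27 = 1

1


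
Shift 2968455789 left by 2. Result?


0b10110000111011110000101001101101 << 2 = 0b1011000011101111000010100110110100 = 11873823156

11873823156


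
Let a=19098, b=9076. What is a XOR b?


19098 ^ 9076 = 27118

27118


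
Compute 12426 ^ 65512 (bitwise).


0b11000010001010 ^ 0b1111111111101000 = 0b1100111101100010 = 53090

53090


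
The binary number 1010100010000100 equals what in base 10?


1010100010000100 in decimal = 43140

43140


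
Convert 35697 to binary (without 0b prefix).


35697 = 1000101101110001 in binary

1000101101110001


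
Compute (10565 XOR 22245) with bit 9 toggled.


Step 1: 10565 ^ 22245 = 32672
Step 2: 32672 ^ (1 << 9) = 32672 ^ 512 = 32160

32160


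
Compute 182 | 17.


0b10110110 | 0b10001 = 0b10110111 = 183

183


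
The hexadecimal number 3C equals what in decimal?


3C hex = 60 decimal

60


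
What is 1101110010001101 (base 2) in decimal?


1101110010001101 in decimal = 56461

56461


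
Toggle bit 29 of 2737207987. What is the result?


2737207987 ^ (1 << 29) = 2737207987 ^ 536870912 = 2200337075

2200337075


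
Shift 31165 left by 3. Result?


0b111100110111101 << 3 = 0b111100110111101000 = 249320

249320


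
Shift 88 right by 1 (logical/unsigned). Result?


0b1011000 >> 1 = 0b101100 = 44

44


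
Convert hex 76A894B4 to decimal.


76A894B4 hex = 1990759604 decimal

1990759604


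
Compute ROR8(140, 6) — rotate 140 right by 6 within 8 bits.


Rotate 0b10001100 right by 6 (8-bit) = 0b110010 = 50

50


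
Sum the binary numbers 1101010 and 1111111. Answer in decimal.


1101010 + 1111111 = 11101001 = 233

233


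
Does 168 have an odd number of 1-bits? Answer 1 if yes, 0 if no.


0b10101000 has 3 ones => parity 1

1


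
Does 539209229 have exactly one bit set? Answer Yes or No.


0b100000001000111010111000001101. Multiple bits set => No

No


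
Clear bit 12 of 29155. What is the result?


29155 & ~(1 << 12) = 25059

25059


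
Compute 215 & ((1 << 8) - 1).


215 & 255 = 215

215


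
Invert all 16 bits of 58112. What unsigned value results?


58112 ^ 65535 = 7423

7423


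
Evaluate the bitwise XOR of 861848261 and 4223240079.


0b110011010111101100001011000101 ^ 0b11111011101110011000011110001111 = 0b11001000111001110100010101001010 = 3370599754

3370599754


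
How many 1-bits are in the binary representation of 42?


0b101010 has 3 set bits

3


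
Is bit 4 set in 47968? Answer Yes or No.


0b1011101101100000, bit 4 = 0. No

No


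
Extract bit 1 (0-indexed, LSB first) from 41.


0b101001, position 1 = 0

0


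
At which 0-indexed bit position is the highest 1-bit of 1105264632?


0b1000001111000001111111111111000. Highest set bit at position 30

30


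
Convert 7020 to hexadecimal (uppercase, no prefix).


7020 = 1B6C hex

1B6C


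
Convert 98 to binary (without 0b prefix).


98 = 1100010 in binary

1100010


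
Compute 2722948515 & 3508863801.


0b10100010010011001110010110100011 & 0b11010001001001010000001100111001 = 0b10000000000001000000000100100001 = 2147746081

2147746081


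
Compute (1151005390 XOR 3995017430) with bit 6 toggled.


Step 1: 1151005390 ^ 3995017430 = 2860896792
Step 2: 2860896792 ^ (1 << 6) = 2860896792 ^ 64 = 2860896856

2860896856


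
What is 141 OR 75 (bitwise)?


0b10001101 | 0b1001011 = 0b11001111 = 207

207


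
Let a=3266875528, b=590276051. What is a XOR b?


3266875528 ^ 590276051 = 3784734043

3784734043


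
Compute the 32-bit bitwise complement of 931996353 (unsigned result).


~0b110111100011010010001011000001 = 0b11001000011100101101110100111110 = 3362970942 (32-bit unsigned)

3362970942


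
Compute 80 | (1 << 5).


80 | (1 << 5) = 80 | 32 = 112

112


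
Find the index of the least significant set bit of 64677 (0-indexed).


0b1111110010100101. Lowest set bit at position 0

0


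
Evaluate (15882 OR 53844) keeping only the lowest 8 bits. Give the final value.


Step 1: 15882 | 53844 = 65118
Step 2: 65118 & 255 = 94

94


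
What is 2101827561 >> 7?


0b1111101010001110101011111101001 >> 7 = 0b111110101000111010101111 = 16420527

16420527


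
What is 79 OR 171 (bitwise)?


0b1001111 | 0b10101011 = 0b11101111 = 239

239


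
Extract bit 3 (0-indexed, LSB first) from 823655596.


0b110001000101111111110010101100, position 3 = 1

1


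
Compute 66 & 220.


0b1000010 & 0b11011100 = 0b1000000 = 64

64


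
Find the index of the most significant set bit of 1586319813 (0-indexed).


0b1011110100011010101000111000101. Highest set bit at position 30

30


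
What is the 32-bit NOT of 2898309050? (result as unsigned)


~0b10101100110000001010111110111010 = 0b1010011001111110101000001000101 = 1396658245 (32-bit unsigned)

1396658245


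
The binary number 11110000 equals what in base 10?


11110000 in decimal = 240

240


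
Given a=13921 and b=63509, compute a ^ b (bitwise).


13921 ^ 63509 = 52852

52852


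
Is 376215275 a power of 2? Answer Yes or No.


0b10110011011001001011011101011. Multiple bits set => No

No


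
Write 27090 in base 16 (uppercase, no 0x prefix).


27090 = 69D2 hex

69D2


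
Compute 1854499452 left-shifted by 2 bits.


0b1101110100010010110101001111100 << 2 = 0b110111010001001011010100111110000 = 7417997808

7417997808


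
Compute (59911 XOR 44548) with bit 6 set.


Step 1: 59911 ^ 44548 = 17411
Step 2: 17411 | (1 << 6) = 17411 | 64 = 17475

17475


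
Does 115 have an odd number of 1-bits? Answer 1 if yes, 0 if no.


0b1110011 has 5 ones => parity 1

1


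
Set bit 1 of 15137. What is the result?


15137 | (1 << 1) = 15137 | 2 = 15139

15139


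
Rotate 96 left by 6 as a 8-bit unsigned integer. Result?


Rotate 0b1100000 left by 6 (8-bit) = 0b11000 = 24

24


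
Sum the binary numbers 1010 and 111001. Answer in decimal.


1010 + 111001 = 1000011 = 67

67


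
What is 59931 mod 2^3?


59931 & 7 = 3

3


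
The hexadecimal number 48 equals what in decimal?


48 hex = 72 decimal

72


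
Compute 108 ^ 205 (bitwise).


0b1101100 ^ 0b11001101 = 0b10100001 = 161

161


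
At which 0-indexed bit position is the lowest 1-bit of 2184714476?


0b10000010001110000001100011101100. Lowest set bit at position 2

2


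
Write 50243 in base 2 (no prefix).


50243 = 1100010001000011 in binary

1100010001000011


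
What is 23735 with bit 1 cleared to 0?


23735 & ~(1 << 1) = 23733

23733


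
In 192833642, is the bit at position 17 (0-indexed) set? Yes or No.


0b1011011111100110100001101010, bit 17 = 1. Yes

Yes
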